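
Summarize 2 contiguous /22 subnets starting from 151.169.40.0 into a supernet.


Original prefix: /22
Number of subnets: 2 = 2^1
New prefix = 22 - 1 = 21
Supernet: 151.169.40.0/21


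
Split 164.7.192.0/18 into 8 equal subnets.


New prefix = 18 + 3 = 21
Each subnet has 2048 addresses
  164.7.192.0/21
  164.7.200.0/21
  164.7.208.0/21
  164.7.216.0/21
  164.7.224.0/21
  164.7.232.0/21
  164.7.240.0/21
  164.7.248.0/21
Subnets: 164.7.192.0/21, 164.7.200.0/21, 164.7.208.0/21, 164.7.216.0/21, 164.7.224.0/21, 164.7.232.0/21, 164.7.240.0/21, 164.7.248.0/21


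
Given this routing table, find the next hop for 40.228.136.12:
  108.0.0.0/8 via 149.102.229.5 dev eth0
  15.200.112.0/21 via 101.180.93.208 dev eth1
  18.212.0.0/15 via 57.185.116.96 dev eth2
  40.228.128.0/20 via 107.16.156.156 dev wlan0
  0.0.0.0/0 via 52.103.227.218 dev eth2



Longest prefix match for 40.228.136.12:
  /8 108.0.0.0: no
  /21 15.200.112.0: no
  /15 18.212.0.0: no
  /20 40.228.128.0: MATCH
  /0 0.0.0.0: MATCH
Selected: next-hop 107.16.156.156 via wlan0 (matched /20)


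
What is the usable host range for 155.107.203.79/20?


Network: 155.107.192.0
Broadcast: 155.107.207.255
First usable = network + 1
Last usable = broadcast - 1
Range: 155.107.192.1 to 155.107.207.254


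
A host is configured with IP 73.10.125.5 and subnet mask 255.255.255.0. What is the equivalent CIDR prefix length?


Binary: 11111111.11111111.11111111.00000000
Count leading 1s
Prefix: /24


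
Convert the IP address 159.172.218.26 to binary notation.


159 = 10011111
172 = 10101100
218 = 11011010
26 = 00011010
Binary: 10011111.10101100.11011010.00011010


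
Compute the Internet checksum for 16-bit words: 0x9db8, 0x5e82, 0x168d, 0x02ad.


Sum all words (with carry folding):
+ 0x9db8 = 0x9db8
+ 0x5e82 = 0xfc3a
+ 0x168d = 0x12c8
+ 0x02ad = 0x1575
One's complement: ~0x1575
Checksum = 0xea8a


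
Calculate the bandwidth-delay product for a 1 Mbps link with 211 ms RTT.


BDP = bandwidth * RTT
= 1 Mbps * 211 ms
= 1 * 1e6 * 211 / 1000 bits
= 211000 bits
= 26375 bytes
= 25.7568 KB
BDP = 211000 bits (26375 bytes)


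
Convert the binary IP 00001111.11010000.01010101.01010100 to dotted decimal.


00001111 = 15
11010000 = 208
01010101 = 85
01010100 = 84
IP: 15.208.85.84


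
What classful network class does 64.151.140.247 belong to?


First octet: 64
Binary: 01000000
0xxxxxxx -> Class A (1-126)
Class A, default mask 255.0.0.0 (/8)


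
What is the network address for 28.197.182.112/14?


IP:   00011100.11000101.10110110.01110000
Mask: 11111111.11111100.00000000.00000000
AND operation:
Net:  00011100.11000100.00000000.00000000
Network: 28.196.0.0/14


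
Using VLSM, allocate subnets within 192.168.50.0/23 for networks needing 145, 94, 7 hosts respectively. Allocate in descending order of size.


145 hosts -> /24 (254 usable): 192.168.50.0/24
94 hosts -> /25 (126 usable): 192.168.51.0/25
7 hosts -> /28 (14 usable): 192.168.51.128/28
Allocation: 192.168.50.0/24 (145 hosts, 254 usable); 192.168.51.0/25 (94 hosts, 126 usable); 192.168.51.128/28 (7 hosts, 14 usable)


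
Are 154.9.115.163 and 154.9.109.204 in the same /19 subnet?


Mask: 255.255.224.0
154.9.115.163 AND mask = 154.9.96.0
154.9.109.204 AND mask = 154.9.96.0
Yes, same subnet (154.9.96.0)


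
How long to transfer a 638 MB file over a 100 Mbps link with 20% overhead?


Effective throughput = 100 * (1 - 20/100) = 80 Mbps
File size in Mb = 638 * 8 = 5104 Mb
Time = 5104 / 80
Time = 63.8 seconds


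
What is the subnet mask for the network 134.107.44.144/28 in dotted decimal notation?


/28 means 28 network bits, 4 host bits
Binary: 11111111111111111111111111110000
Mask: 255.255.255.240


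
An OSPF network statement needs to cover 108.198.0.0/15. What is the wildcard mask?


Subnet mask: 255.254.0.0
Wildcard = 255.255.255.255 - subnet mask
255 - 255 = 0
255 - 254 = 1
255 - 0 = 255
255 - 0 = 255
Wildcard: 0.1.255.255


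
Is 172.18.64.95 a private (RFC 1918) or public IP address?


RFC 1918 private ranges:
  10.0.0.0/8 (10.0.0.0 - 10.255.255.255)
  172.16.0.0/12 (172.16.0.0 - 172.31.255.255)
  192.168.0.0/16 (192.168.0.0 - 192.168.255.255)
Private (in 172.16.0.0/12)


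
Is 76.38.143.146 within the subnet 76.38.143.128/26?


Subnet network: 76.38.143.128
Test IP AND mask: 76.38.143.128
Yes, 76.38.143.146 is in 76.38.143.128/26


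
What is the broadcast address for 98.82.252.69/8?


Network: 98.0.0.0/8
Host bits = 24
Set all host bits to 1:
Broadcast: 98.255.255.255


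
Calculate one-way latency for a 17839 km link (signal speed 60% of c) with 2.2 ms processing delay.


Speed = 0.6 * 3e5 km/s = 180000 km/s
Propagation delay = 17839 / 180000 = 0.0991 s = 99.1056 ms
Processing delay = 2.2 ms
Total one-way latency = 101.3056 ms


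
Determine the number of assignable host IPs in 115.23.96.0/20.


Host bits = 32 - 20 = 12
Total addresses = 2^12 = 4096
Usable = total - 2 (network and broadcast)
Usable hosts: 4094


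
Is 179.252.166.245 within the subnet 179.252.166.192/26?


Subnet network: 179.252.166.192
Test IP AND mask: 179.252.166.192
Yes, 179.252.166.245 is in 179.252.166.192/26


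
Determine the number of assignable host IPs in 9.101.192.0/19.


Host bits = 32 - 19 = 13
Total addresses = 2^13 = 8192
Usable = total - 2 (network and broadcast)
Usable hosts: 8190


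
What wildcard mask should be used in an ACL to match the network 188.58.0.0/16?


Subnet mask: 255.255.0.0
Wildcard = 255.255.255.255 - subnet mask
255 - 255 = 0
255 - 255 = 0
255 - 0 = 255
255 - 0 = 255
Wildcard: 0.0.255.255


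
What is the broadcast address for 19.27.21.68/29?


Network: 19.27.21.64/29
Host bits = 3
Set all host bits to 1:
Broadcast: 19.27.21.71


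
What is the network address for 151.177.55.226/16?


IP:   10010111.10110001.00110111.11100010
Mask: 11111111.11111111.00000000.00000000
AND operation:
Net:  10010111.10110001.00000000.00000000
Network: 151.177.0.0/16


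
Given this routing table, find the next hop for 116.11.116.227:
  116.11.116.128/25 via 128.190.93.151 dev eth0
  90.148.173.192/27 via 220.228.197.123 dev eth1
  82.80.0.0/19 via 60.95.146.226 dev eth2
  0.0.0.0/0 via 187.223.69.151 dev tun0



Longest prefix match for 116.11.116.227:
  /25 116.11.116.128: MATCH
  /27 90.148.173.192: no
  /19 82.80.0.0: no
  /0 0.0.0.0: MATCH
Selected: next-hop 128.190.93.151 via eth0 (matched /25)


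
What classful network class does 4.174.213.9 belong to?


First octet: 4
Binary: 00000100
0xxxxxxx -> Class A (1-126)
Class A, default mask 255.0.0.0 (/8)


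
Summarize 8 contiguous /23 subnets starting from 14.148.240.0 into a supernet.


Original prefix: /23
Number of subnets: 8 = 2^3
New prefix = 23 - 3 = 20
Supernet: 14.148.240.0/20


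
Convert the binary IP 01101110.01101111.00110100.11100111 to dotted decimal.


01101110 = 110
01101111 = 111
00110100 = 52
11100111 = 231
IP: 110.111.52.231


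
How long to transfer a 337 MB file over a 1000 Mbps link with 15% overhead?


Effective throughput = 1000 * (1 - 15/100) = 850 Mbps
File size in Mb = 337 * 8 = 2696 Mb
Time = 2696 / 850
Time = 3.1718 seconds


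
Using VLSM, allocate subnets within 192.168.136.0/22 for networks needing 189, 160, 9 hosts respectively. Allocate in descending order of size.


189 hosts -> /24 (254 usable): 192.168.136.0/24
160 hosts -> /24 (254 usable): 192.168.137.0/24
9 hosts -> /28 (14 usable): 192.168.138.0/28
Allocation: 192.168.136.0/24 (189 hosts, 254 usable); 192.168.137.0/24 (160 hosts, 254 usable); 192.168.138.0/28 (9 hosts, 14 usable)


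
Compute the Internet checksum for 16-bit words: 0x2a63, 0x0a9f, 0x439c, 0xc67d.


Sum all words (with carry folding):
+ 0x2a63 = 0x2a63
+ 0x0a9f = 0x3502
+ 0x439c = 0x789e
+ 0xc67d = 0x3f1c
One's complement: ~0x3f1c
Checksum = 0xc0e3


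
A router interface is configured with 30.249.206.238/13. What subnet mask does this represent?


/13 means 13 network bits, 19 host bits
Binary: 11111111111110000000000000000000
Mask: 255.248.0.0


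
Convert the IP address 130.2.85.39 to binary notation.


130 = 10000010
2 = 00000010
85 = 01010101
39 = 00100111
Binary: 10000010.00000010.01010101.00100111


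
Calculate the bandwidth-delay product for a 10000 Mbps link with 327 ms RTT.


BDP = bandwidth * RTT
= 10000 Mbps * 327 ms
= 10000 * 1e6 * 327 / 1000 bits
= 3270000000 bits
= 408750000 bytes
= 399169.9219 KB
BDP = 3270000000 bits (408750000 bytes)


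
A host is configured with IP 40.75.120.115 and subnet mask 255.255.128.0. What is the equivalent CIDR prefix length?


Binary: 11111111.11111111.10000000.00000000
Count leading 1s
Prefix: /17


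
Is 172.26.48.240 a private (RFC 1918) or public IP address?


RFC 1918 private ranges:
  10.0.0.0/8 (10.0.0.0 - 10.255.255.255)
  172.16.0.0/12 (172.16.0.0 - 172.31.255.255)
  192.168.0.0/16 (192.168.0.0 - 192.168.255.255)
Private (in 172.16.0.0/12)


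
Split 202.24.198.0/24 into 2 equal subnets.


New prefix = 24 + 1 = 25
Each subnet has 128 addresses
  202.24.198.0/25
  202.24.198.128/25
Subnets: 202.24.198.0/25, 202.24.198.128/25


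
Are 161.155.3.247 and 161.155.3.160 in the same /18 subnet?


Mask: 255.255.192.0
161.155.3.247 AND mask = 161.155.0.0
161.155.3.160 AND mask = 161.155.0.0
Yes, same subnet (161.155.0.0)


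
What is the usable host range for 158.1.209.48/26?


Network: 158.1.209.0
Broadcast: 158.1.209.63
First usable = network + 1
Last usable = broadcast - 1
Range: 158.1.209.1 to 158.1.209.62


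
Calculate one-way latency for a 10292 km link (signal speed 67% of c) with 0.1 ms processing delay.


Speed = 0.67 * 3e5 km/s = 201000 km/s
Propagation delay = 10292 / 201000 = 0.0512 s = 51.204 ms
Processing delay = 0.1 ms
Total one-way latency = 51.304 ms


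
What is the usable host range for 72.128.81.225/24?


Network: 72.128.81.0
Broadcast: 72.128.81.255
First usable = network + 1
Last usable = broadcast - 1
Range: 72.128.81.1 to 72.128.81.254


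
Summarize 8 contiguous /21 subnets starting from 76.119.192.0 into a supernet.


Original prefix: /21
Number of subnets: 8 = 2^3
New prefix = 21 - 3 = 18
Supernet: 76.119.192.0/18


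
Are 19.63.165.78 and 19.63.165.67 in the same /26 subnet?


Mask: 255.255.255.192
19.63.165.78 AND mask = 19.63.165.64
19.63.165.67 AND mask = 19.63.165.64
Yes, same subnet (19.63.165.64)


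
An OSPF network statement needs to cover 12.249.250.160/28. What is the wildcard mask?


Subnet mask: 255.255.255.240
Wildcard = 255.255.255.255 - subnet mask
255 - 255 = 0
255 - 255 = 0
255 - 255 = 0
255 - 240 = 15
Wildcard: 0.0.0.15


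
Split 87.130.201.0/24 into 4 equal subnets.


New prefix = 24 + 2 = 26
Each subnet has 64 addresses
  87.130.201.0/26
  87.130.201.64/26
  87.130.201.128/26
  87.130.201.192/26
Subnets: 87.130.201.0/26, 87.130.201.64/26, 87.130.201.128/26, 87.130.201.192/26


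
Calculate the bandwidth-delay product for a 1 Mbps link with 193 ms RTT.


BDP = bandwidth * RTT
= 1 Mbps * 193 ms
= 1 * 1e6 * 193 / 1000 bits
= 193000 bits
= 24125 bytes
= 23.5596 KB
BDP = 193000 bits (24125 bytes)


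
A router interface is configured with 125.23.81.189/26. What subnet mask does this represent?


/26 means 26 network bits, 6 host bits
Binary: 11111111111111111111111111000000
Mask: 255.255.255.192


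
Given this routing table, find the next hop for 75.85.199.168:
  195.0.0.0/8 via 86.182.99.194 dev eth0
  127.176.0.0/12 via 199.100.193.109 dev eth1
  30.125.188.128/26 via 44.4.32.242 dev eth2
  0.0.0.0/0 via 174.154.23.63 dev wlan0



Longest prefix match for 75.85.199.168:
  /8 195.0.0.0: no
  /12 127.176.0.0: no
  /26 30.125.188.128: no
  /0 0.0.0.0: MATCH
Selected: next-hop 174.154.23.63 via wlan0 (matched /0)


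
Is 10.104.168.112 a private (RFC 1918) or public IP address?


RFC 1918 private ranges:
  10.0.0.0/8 (10.0.0.0 - 10.255.255.255)
  172.16.0.0/12 (172.16.0.0 - 172.31.255.255)
  192.168.0.0/16 (192.168.0.0 - 192.168.255.255)
Private (in 10.0.0.0/8)


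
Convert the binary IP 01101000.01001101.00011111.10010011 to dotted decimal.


01101000 = 104
01001101 = 77
00011111 = 31
10010011 = 147
IP: 104.77.31.147


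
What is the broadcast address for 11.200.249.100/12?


Network: 11.192.0.0/12
Host bits = 20
Set all host bits to 1:
Broadcast: 11.207.255.255


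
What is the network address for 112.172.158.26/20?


IP:   01110000.10101100.10011110.00011010
Mask: 11111111.11111111.11110000.00000000
AND operation:
Net:  01110000.10101100.10010000.00000000
Network: 112.172.144.0/20


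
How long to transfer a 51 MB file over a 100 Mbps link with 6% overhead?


Effective throughput = 100 * (1 - 6/100) = 94 Mbps
File size in Mb = 51 * 8 = 408 Mb
Time = 408 / 94
Time = 4.3404 seconds


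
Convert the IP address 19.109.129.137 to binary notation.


19 = 00010011
109 = 01101101
129 = 10000001
137 = 10001001
Binary: 00010011.01101101.10000001.10001001


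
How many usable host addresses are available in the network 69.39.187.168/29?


Host bits = 32 - 29 = 3
Total addresses = 2^3 = 8
Usable = total - 2 (network and broadcast)
Usable hosts: 6


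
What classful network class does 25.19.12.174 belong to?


First octet: 25
Binary: 00011001
0xxxxxxx -> Class A (1-126)
Class A, default mask 255.0.0.0 (/8)


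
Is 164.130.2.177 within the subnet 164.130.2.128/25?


Subnet network: 164.130.2.128
Test IP AND mask: 164.130.2.128
Yes, 164.130.2.177 is in 164.130.2.128/25


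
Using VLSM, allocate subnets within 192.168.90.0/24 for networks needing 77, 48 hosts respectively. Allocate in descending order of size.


77 hosts -> /25 (126 usable): 192.168.90.0/25
48 hosts -> /26 (62 usable): 192.168.90.128/26
Allocation: 192.168.90.0/25 (77 hosts, 126 usable); 192.168.90.128/26 (48 hosts, 62 usable)


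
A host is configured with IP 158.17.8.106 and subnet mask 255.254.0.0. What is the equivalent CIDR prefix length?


Binary: 11111111.11111110.00000000.00000000
Count leading 1s
Prefix: /15


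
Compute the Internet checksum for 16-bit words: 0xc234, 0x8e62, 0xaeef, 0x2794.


Sum all words (with carry folding):
+ 0xc234 = 0xc234
+ 0x8e62 = 0x5097
+ 0xaeef = 0xff86
+ 0x2794 = 0x271b
One's complement: ~0x271b
Checksum = 0xd8e4


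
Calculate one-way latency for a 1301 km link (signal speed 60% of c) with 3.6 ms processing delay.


Speed = 0.6 * 3e5 km/s = 180000 km/s
Propagation delay = 1301 / 180000 = 0.0072 s = 7.2278 ms
Processing delay = 3.6 ms
Total one-way latency = 10.8278 ms


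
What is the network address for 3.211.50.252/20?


IP:   00000011.11010011.00110010.11111100
Mask: 11111111.11111111.11110000.00000000
AND operation:
Net:  00000011.11010011.00110000.00000000
Network: 3.211.48.0/20


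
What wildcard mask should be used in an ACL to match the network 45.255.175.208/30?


Subnet mask: 255.255.255.252
Wildcard = 255.255.255.255 - subnet mask
255 - 255 = 0
255 - 255 = 0
255 - 255 = 0
255 - 252 = 3
Wildcard: 0.0.0.3


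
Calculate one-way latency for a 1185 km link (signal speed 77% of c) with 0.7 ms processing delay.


Speed = 0.77 * 3e5 km/s = 231000 km/s
Propagation delay = 1185 / 231000 = 0.0051 s = 5.1299 ms
Processing delay = 0.7 ms
Total one-way latency = 5.8299 ms


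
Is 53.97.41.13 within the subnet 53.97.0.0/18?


Subnet network: 53.97.0.0
Test IP AND mask: 53.97.0.0
Yes, 53.97.41.13 is in 53.97.0.0/18


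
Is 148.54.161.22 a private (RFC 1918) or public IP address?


RFC 1918 private ranges:
  10.0.0.0/8 (10.0.0.0 - 10.255.255.255)
  172.16.0.0/12 (172.16.0.0 - 172.31.255.255)
  192.168.0.0/16 (192.168.0.0 - 192.168.255.255)
Public (not in any RFC 1918 range)


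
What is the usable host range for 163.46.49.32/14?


Network: 163.44.0.0
Broadcast: 163.47.255.255
First usable = network + 1
Last usable = broadcast - 1
Range: 163.44.0.1 to 163.47.255.254


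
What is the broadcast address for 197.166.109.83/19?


Network: 197.166.96.0/19
Host bits = 13
Set all host bits to 1:
Broadcast: 197.166.127.255


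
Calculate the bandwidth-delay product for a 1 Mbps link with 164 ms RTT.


BDP = bandwidth * RTT
= 1 Mbps * 164 ms
= 1 * 1e6 * 164 / 1000 bits
= 164000 bits
= 20500 bytes
= 20.0195 KB
BDP = 164000 bits (20500 bytes)


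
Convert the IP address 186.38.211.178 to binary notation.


186 = 10111010
38 = 00100110
211 = 11010011
178 = 10110010
Binary: 10111010.00100110.11010011.10110010


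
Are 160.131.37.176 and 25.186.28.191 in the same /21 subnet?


Mask: 255.255.248.0
160.131.37.176 AND mask = 160.131.32.0
25.186.28.191 AND mask = 25.186.24.0
No, different subnets (160.131.32.0 vs 25.186.24.0)


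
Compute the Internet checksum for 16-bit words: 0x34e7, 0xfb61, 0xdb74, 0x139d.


Sum all words (with carry folding):
+ 0x34e7 = 0x34e7
+ 0xfb61 = 0x3049
+ 0xdb74 = 0x0bbe
+ 0x139d = 0x1f5b
One's complement: ~0x1f5b
Checksum = 0xe0a4


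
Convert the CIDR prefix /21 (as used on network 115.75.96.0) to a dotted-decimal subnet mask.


/21 means 21 network bits, 11 host bits
Binary: 11111111111111111111100000000000
Mask: 255.255.248.0


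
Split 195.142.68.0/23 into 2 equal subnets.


New prefix = 23 + 1 = 24
Each subnet has 256 addresses
  195.142.68.0/24
  195.142.69.0/24
Subnets: 195.142.68.0/24, 195.142.69.0/24


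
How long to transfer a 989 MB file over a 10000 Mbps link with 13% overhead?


Effective throughput = 10000 * (1 - 13/100) = 8700 Mbps
File size in Mb = 989 * 8 = 7912 Mb
Time = 7912 / 8700
Time = 0.9094 seconds


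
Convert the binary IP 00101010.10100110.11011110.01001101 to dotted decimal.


00101010 = 42
10100110 = 166
11011110 = 222
01001101 = 77
IP: 42.166.222.77


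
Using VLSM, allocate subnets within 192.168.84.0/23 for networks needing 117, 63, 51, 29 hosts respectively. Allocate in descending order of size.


117 hosts -> /25 (126 usable): 192.168.84.0/25
63 hosts -> /25 (126 usable): 192.168.84.128/25
51 hosts -> /26 (62 usable): 192.168.85.0/26
29 hosts -> /27 (30 usable): 192.168.85.64/27
Allocation: 192.168.84.0/25 (117 hosts, 126 usable); 192.168.84.128/25 (63 hosts, 126 usable); 192.168.85.0/26 (51 hosts, 62 usable); 192.168.85.64/27 (29 hosts, 30 usable)


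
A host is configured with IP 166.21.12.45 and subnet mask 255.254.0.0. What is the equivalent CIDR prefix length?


Binary: 11111111.11111110.00000000.00000000
Count leading 1s
Prefix: /15


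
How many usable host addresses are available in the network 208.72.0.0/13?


Host bits = 32 - 13 = 19
Total addresses = 2^19 = 524288
Usable = total - 2 (network and broadcast)
Usable hosts: 524286


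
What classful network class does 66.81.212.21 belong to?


First octet: 66
Binary: 01000010
0xxxxxxx -> Class A (1-126)
Class A, default mask 255.0.0.0 (/8)


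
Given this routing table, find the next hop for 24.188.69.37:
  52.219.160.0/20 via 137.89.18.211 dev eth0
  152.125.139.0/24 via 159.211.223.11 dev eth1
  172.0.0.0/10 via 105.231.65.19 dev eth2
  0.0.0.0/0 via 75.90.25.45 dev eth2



Longest prefix match for 24.188.69.37:
  /20 52.219.160.0: no
  /24 152.125.139.0: no
  /10 172.0.0.0: no
  /0 0.0.0.0: MATCH
Selected: next-hop 75.90.25.45 via eth2 (matched /0)


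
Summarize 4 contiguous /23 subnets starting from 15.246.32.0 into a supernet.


Original prefix: /23
Number of subnets: 4 = 2^2
New prefix = 23 - 2 = 21
Supernet: 15.246.32.0/21


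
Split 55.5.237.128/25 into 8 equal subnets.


New prefix = 25 + 3 = 28
Each subnet has 16 addresses
  55.5.237.128/28
  55.5.237.144/28
  55.5.237.160/28
  55.5.237.176/28
  55.5.237.192/28
  55.5.237.208/28
  55.5.237.224/28
  55.5.237.240/28
Subnets: 55.5.237.128/28, 55.5.237.144/28, 55.5.237.160/28, 55.5.237.176/28, 55.5.237.192/28, 55.5.237.208/28, 55.5.237.224/28, 55.5.237.240/28


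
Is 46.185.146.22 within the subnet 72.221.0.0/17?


Subnet network: 72.221.0.0
Test IP AND mask: 46.185.128.0
No, 46.185.146.22 is not in 72.221.0.0/17


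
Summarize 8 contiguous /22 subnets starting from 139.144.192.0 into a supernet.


Original prefix: /22
Number of subnets: 8 = 2^3
New prefix = 22 - 3 = 19
Supernet: 139.144.192.0/19


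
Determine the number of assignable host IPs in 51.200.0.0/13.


Host bits = 32 - 13 = 19
Total addresses = 2^19 = 524288
Usable = total - 2 (network and broadcast)
Usable hosts: 524286


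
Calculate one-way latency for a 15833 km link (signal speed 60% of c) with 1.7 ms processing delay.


Speed = 0.6 * 3e5 km/s = 180000 km/s
Propagation delay = 15833 / 180000 = 0.088 s = 87.9611 ms
Processing delay = 1.7 ms
Total one-way latency = 89.6611 ms


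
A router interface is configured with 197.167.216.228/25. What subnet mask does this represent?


/25 means 25 network bits, 7 host bits
Binary: 11111111111111111111111110000000
Mask: 255.255.255.128


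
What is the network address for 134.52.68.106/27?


IP:   10000110.00110100.01000100.01101010
Mask: 11111111.11111111.11111111.11100000
AND operation:
Net:  10000110.00110100.01000100.01100000
Network: 134.52.68.96/27


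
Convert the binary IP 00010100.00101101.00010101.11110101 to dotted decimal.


00010100 = 20
00101101 = 45
00010101 = 21
11110101 = 245
IP: 20.45.21.245


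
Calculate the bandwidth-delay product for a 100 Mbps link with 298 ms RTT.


BDP = bandwidth * RTT
= 100 Mbps * 298 ms
= 100 * 1e6 * 298 / 1000 bits
= 29800000 bits
= 3725000 bytes
= 3637.6953 KB
BDP = 29800000 bits (3725000 bytes)


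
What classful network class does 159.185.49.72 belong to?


First octet: 159
Binary: 10011111
10xxxxxx -> Class B (128-191)
Class B, default mask 255.255.0.0 (/16)


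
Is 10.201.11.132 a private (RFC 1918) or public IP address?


RFC 1918 private ranges:
  10.0.0.0/8 (10.0.0.0 - 10.255.255.255)
  172.16.0.0/12 (172.16.0.0 - 172.31.255.255)
  192.168.0.0/16 (192.168.0.0 - 192.168.255.255)
Private (in 10.0.0.0/8)


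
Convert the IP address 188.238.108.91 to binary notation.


188 = 10111100
238 = 11101110
108 = 01101100
91 = 01011011
Binary: 10111100.11101110.01101100.01011011


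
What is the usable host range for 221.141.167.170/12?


Network: 221.128.0.0
Broadcast: 221.143.255.255
First usable = network + 1
Last usable = broadcast - 1
Range: 221.128.0.1 to 221.143.255.254


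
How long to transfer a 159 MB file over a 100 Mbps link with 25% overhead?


Effective throughput = 100 * (1 - 25/100) = 75 Mbps
File size in Mb = 159 * 8 = 1272 Mb
Time = 1272 / 75
Time = 16.96 seconds


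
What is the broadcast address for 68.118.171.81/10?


Network: 68.64.0.0/10
Host bits = 22
Set all host bits to 1:
Broadcast: 68.127.255.255


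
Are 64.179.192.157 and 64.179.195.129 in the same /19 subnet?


Mask: 255.255.224.0
64.179.192.157 AND mask = 64.179.192.0
64.179.195.129 AND mask = 64.179.192.0
Yes, same subnet (64.179.192.0)


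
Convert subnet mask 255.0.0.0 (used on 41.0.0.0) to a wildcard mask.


Subnet mask: 255.0.0.0
Wildcard = 255.255.255.255 - subnet mask
255 - 255 = 0
255 - 0 = 255
255 - 0 = 255
255 - 0 = 255
Wildcard: 0.255.255.255


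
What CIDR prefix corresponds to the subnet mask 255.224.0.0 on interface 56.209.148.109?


Binary: 11111111.11100000.00000000.00000000
Count leading 1s
Prefix: /11


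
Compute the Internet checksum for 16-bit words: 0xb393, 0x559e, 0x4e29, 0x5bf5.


Sum all words (with carry folding):
+ 0xb393 = 0xb393
+ 0x559e = 0x0932
+ 0x4e29 = 0x575b
+ 0x5bf5 = 0xb350
One's complement: ~0xb350
Checksum = 0x4caf


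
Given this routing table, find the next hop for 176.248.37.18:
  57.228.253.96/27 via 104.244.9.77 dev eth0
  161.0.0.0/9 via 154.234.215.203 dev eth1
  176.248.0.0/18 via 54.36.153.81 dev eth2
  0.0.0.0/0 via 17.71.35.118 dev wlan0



Longest prefix match for 176.248.37.18:
  /27 57.228.253.96: no
  /9 161.0.0.0: no
  /18 176.248.0.0: MATCH
  /0 0.0.0.0: MATCH
Selected: next-hop 54.36.153.81 via eth2 (matched /18)


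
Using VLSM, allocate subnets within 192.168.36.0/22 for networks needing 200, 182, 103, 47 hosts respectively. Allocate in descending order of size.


200 hosts -> /24 (254 usable): 192.168.36.0/24
182 hosts -> /24 (254 usable): 192.168.37.0/24
103 hosts -> /25 (126 usable): 192.168.38.0/25
47 hosts -> /26 (62 usable): 192.168.38.128/26
Allocation: 192.168.36.0/24 (200 hosts, 254 usable); 192.168.37.0/24 (182 hosts, 254 usable); 192.168.38.0/25 (103 hosts, 126 usable); 192.168.38.128/26 (47 hosts, 62 usable)


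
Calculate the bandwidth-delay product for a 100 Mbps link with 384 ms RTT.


BDP = bandwidth * RTT
= 100 Mbps * 384 ms
= 100 * 1e6 * 384 / 1000 bits
= 38400000 bits
= 4800000 bytes
= 4687.5 KB
BDP = 38400000 bits (4800000 bytes)


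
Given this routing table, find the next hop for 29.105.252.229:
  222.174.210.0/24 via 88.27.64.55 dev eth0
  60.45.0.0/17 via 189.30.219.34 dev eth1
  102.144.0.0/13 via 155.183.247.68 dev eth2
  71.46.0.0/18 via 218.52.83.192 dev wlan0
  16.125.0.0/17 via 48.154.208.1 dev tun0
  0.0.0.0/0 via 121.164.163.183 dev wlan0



Longest prefix match for 29.105.252.229:
  /24 222.174.210.0: no
  /17 60.45.0.0: no
  /13 102.144.0.0: no
  /18 71.46.0.0: no
  /17 16.125.0.0: no
  /0 0.0.0.0: MATCH
Selected: next-hop 121.164.163.183 via wlan0 (matched /0)


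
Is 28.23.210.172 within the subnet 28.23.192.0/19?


Subnet network: 28.23.192.0
Test IP AND mask: 28.23.192.0
Yes, 28.23.210.172 is in 28.23.192.0/19


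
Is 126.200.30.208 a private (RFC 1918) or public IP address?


RFC 1918 private ranges:
  10.0.0.0/8 (10.0.0.0 - 10.255.255.255)
  172.16.0.0/12 (172.16.0.0 - 172.31.255.255)
  192.168.0.0/16 (192.168.0.0 - 192.168.255.255)
Public (not in any RFC 1918 range)


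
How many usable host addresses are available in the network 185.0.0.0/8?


Host bits = 32 - 8 = 24
Total addresses = 2^24 = 16777216
Usable = total - 2 (network and broadcast)
Usable hosts: 16777214


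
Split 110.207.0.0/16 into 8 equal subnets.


New prefix = 16 + 3 = 19
Each subnet has 8192 addresses
  110.207.0.0/19
  110.207.32.0/19
  110.207.64.0/19
  110.207.96.0/19
  110.207.128.0/19
  110.207.160.0/19
  110.207.192.0/19
  110.207.224.0/19
Subnets: 110.207.0.0/19, 110.207.32.0/19, 110.207.64.0/19, 110.207.96.0/19, 110.207.128.0/19, 110.207.160.0/19, 110.207.192.0/19, 110.207.224.0/19


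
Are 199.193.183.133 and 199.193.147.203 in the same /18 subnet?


Mask: 255.255.192.0
199.193.183.133 AND mask = 199.193.128.0
199.193.147.203 AND mask = 199.193.128.0
Yes, same subnet (199.193.128.0)


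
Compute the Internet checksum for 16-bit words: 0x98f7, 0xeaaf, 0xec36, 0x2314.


Sum all words (with carry folding):
+ 0x98f7 = 0x98f7
+ 0xeaaf = 0x83a7
+ 0xec36 = 0x6fde
+ 0x2314 = 0x92f2
One's complement: ~0x92f2
Checksum = 0x6d0d


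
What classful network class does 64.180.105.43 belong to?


First octet: 64
Binary: 01000000
0xxxxxxx -> Class A (1-126)
Class A, default mask 255.0.0.0 (/8)


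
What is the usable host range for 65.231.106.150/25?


Network: 65.231.106.128
Broadcast: 65.231.106.255
First usable = network + 1
Last usable = broadcast - 1
Range: 65.231.106.129 to 65.231.106.254


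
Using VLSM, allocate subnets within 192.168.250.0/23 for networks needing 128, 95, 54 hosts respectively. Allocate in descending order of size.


128 hosts -> /24 (254 usable): 192.168.250.0/24
95 hosts -> /25 (126 usable): 192.168.251.0/25
54 hosts -> /26 (62 usable): 192.168.251.128/26
Allocation: 192.168.250.0/24 (128 hosts, 254 usable); 192.168.251.0/25 (95 hosts, 126 usable); 192.168.251.128/26 (54 hosts, 62 usable)


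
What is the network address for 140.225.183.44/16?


IP:   10001100.11100001.10110111.00101100
Mask: 11111111.11111111.00000000.00000000
AND operation:
Net:  10001100.11100001.00000000.00000000
Network: 140.225.0.0/16


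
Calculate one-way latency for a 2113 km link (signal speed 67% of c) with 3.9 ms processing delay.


Speed = 0.67 * 3e5 km/s = 201000 km/s
Propagation delay = 2113 / 201000 = 0.0105 s = 10.5124 ms
Processing delay = 3.9 ms
Total one-way latency = 14.4124 ms


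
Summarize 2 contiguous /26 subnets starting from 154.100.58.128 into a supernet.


Original prefix: /26
Number of subnets: 2 = 2^1
New prefix = 26 - 1 = 25
Supernet: 154.100.58.128/25


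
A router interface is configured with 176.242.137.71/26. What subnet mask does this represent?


/26 means 26 network bits, 6 host bits
Binary: 11111111111111111111111111000000
Mask: 255.255.255.192


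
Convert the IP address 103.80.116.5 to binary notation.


103 = 01100111
80 = 01010000
116 = 01110100
5 = 00000101
Binary: 01100111.01010000.01110100.00000101


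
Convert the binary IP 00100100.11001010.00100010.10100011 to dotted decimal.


00100100 = 36
11001010 = 202
00100010 = 34
10100011 = 163
IP: 36.202.34.163


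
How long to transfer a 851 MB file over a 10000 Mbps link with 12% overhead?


Effective throughput = 10000 * (1 - 12/100) = 8800 Mbps
File size in Mb = 851 * 8 = 6808 Mb
Time = 6808 / 8800
Time = 0.7736 seconds


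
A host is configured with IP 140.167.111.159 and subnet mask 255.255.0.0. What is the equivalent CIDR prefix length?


Binary: 11111111.11111111.00000000.00000000
Count leading 1s
Prefix: /16


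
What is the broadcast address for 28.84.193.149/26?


Network: 28.84.193.128/26
Host bits = 6
Set all host bits to 1:
Broadcast: 28.84.193.191


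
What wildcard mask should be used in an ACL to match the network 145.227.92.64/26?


Subnet mask: 255.255.255.192
Wildcard = 255.255.255.255 - subnet mask
255 - 255 = 0
255 - 255 = 0
255 - 255 = 0
255 - 192 = 63
Wildcard: 0.0.0.63


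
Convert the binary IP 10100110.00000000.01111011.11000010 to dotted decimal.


10100110 = 166
00000000 = 0
01111011 = 123
11000010 = 194
IP: 166.0.123.194


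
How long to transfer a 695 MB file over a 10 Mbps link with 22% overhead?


Effective throughput = 10 * (1 - 22/100) = 7.8 Mbps
File size in Mb = 695 * 8 = 5560 Mb
Time = 5560 / 7.8
Time = 712.8205 seconds


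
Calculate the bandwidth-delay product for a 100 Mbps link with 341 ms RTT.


BDP = bandwidth * RTT
= 100 Mbps * 341 ms
= 100 * 1e6 * 341 / 1000 bits
= 34100000 bits
= 4262500 bytes
= 4162.5977 KB
BDP = 34100000 bits (4262500 bytes)


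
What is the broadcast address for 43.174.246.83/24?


Network: 43.174.246.0/24
Host bits = 8
Set all host bits to 1:
Broadcast: 43.174.246.255


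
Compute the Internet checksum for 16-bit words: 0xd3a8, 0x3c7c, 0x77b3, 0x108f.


Sum all words (with carry folding):
+ 0xd3a8 = 0xd3a8
+ 0x3c7c = 0x1025
+ 0x77b3 = 0x87d8
+ 0x108f = 0x9867
One's complement: ~0x9867
Checksum = 0x6798


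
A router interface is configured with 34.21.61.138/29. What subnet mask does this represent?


/29 means 29 network bits, 3 host bits
Binary: 11111111111111111111111111111000
Mask: 255.255.255.248


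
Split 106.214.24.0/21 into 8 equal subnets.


New prefix = 21 + 3 = 24
Each subnet has 256 addresses
  106.214.24.0/24
  106.214.25.0/24
  106.214.26.0/24
  106.214.27.0/24
  106.214.28.0/24
  106.214.29.0/24
  106.214.30.0/24
  106.214.31.0/24
Subnets: 106.214.24.0/24, 106.214.25.0/24, 106.214.26.0/24, 106.214.27.0/24, 106.214.28.0/24, 106.214.29.0/24, 106.214.30.0/24, 106.214.31.0/24


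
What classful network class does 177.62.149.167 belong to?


First octet: 177
Binary: 10110001
10xxxxxx -> Class B (128-191)
Class B, default mask 255.255.0.0 (/16)


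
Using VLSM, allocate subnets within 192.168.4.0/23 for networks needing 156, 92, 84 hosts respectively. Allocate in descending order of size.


156 hosts -> /24 (254 usable): 192.168.4.0/24
92 hosts -> /25 (126 usable): 192.168.5.0/25
84 hosts -> /25 (126 usable): 192.168.5.128/25
Allocation: 192.168.4.0/24 (156 hosts, 254 usable); 192.168.5.0/25 (92 hosts, 126 usable); 192.168.5.128/25 (84 hosts, 126 usable)


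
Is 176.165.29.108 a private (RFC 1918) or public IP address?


RFC 1918 private ranges:
  10.0.0.0/8 (10.0.0.0 - 10.255.255.255)
  172.16.0.0/12 (172.16.0.0 - 172.31.255.255)
  192.168.0.0/16 (192.168.0.0 - 192.168.255.255)
Public (not in any RFC 1918 range)


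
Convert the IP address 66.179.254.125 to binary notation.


66 = 01000010
179 = 10110011
254 = 11111110
125 = 01111101
Binary: 01000010.10110011.11111110.01111101


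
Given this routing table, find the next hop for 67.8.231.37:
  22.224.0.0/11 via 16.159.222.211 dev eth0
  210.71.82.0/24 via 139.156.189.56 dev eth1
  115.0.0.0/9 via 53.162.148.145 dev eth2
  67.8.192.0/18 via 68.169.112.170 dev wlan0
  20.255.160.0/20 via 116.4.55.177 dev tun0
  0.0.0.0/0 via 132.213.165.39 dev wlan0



Longest prefix match for 67.8.231.37:
  /11 22.224.0.0: no
  /24 210.71.82.0: no
  /9 115.0.0.0: no
  /18 67.8.192.0: MATCH
  /20 20.255.160.0: no
  /0 0.0.0.0: MATCH
Selected: next-hop 68.169.112.170 via wlan0 (matched /18)


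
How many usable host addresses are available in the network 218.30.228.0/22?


Host bits = 32 - 22 = 10
Total addresses = 2^10 = 1024
Usable = total - 2 (network and broadcast)
Usable hosts: 1022


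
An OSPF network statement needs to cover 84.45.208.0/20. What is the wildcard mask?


Subnet mask: 255.255.240.0
Wildcard = 255.255.255.255 - subnet mask
255 - 255 = 0
255 - 255 = 0
255 - 240 = 15
255 - 0 = 255
Wildcard: 0.0.15.255


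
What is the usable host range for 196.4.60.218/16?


Network: 196.4.0.0
Broadcast: 196.4.255.255
First usable = network + 1
Last usable = broadcast - 1
Range: 196.4.0.1 to 196.4.255.254


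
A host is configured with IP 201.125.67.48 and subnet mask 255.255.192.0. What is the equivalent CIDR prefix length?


Binary: 11111111.11111111.11000000.00000000
Count leading 1s
Prefix: /18


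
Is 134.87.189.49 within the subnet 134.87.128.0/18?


Subnet network: 134.87.128.0
Test IP AND mask: 134.87.128.0
Yes, 134.87.189.49 is in 134.87.128.0/18


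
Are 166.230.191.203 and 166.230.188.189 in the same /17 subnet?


Mask: 255.255.128.0
166.230.191.203 AND mask = 166.230.128.0
166.230.188.189 AND mask = 166.230.128.0
Yes, same subnet (166.230.128.0)


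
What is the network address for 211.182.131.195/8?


IP:   11010011.10110110.10000011.11000011
Mask: 11111111.00000000.00000000.00000000
AND operation:
Net:  11010011.00000000.00000000.00000000
Network: 211.0.0.0/8


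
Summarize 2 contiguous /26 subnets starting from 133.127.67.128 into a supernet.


Original prefix: /26
Number of subnets: 2 = 2^1
New prefix = 26 - 1 = 25
Supernet: 133.127.67.128/25


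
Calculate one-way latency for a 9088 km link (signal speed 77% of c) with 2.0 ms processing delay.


Speed = 0.77 * 3e5 km/s = 231000 km/s
Propagation delay = 9088 / 231000 = 0.0393 s = 39.342 ms
Processing delay = 2.0 ms
Total one-way latency = 41.342 ms


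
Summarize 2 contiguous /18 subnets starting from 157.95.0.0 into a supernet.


Original prefix: /18
Number of subnets: 2 = 2^1
New prefix = 18 - 1 = 17
Supernet: 157.95.0.0/17


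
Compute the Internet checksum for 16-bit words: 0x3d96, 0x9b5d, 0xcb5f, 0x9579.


Sum all words (with carry folding):
+ 0x3d96 = 0x3d96
+ 0x9b5d = 0xd8f3
+ 0xcb5f = 0xa453
+ 0x9579 = 0x39cd
One's complement: ~0x39cd
Checksum = 0xc632


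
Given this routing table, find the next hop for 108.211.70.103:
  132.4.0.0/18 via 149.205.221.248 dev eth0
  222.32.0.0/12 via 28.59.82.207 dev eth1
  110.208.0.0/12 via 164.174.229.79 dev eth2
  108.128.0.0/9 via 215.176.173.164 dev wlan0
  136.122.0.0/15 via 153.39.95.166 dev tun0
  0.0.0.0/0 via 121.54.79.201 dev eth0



Longest prefix match for 108.211.70.103:
  /18 132.4.0.0: no
  /12 222.32.0.0: no
  /12 110.208.0.0: no
  /9 108.128.0.0: MATCH
  /15 136.122.0.0: no
  /0 0.0.0.0: MATCH
Selected: next-hop 215.176.173.164 via wlan0 (matched /9)


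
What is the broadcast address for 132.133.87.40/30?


Network: 132.133.87.40/30
Host bits = 2
Set all host bits to 1:
Broadcast: 132.133.87.43


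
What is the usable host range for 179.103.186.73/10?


Network: 179.64.0.0
Broadcast: 179.127.255.255
First usable = network + 1
Last usable = broadcast - 1
Range: 179.64.0.1 to 179.127.255.254


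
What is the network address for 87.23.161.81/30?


IP:   01010111.00010111.10100001.01010001
Mask: 11111111.11111111.11111111.11111100
AND operation:
Net:  01010111.00010111.10100001.01010000
Network: 87.23.161.80/30


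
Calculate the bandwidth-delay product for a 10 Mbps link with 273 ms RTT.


BDP = bandwidth * RTT
= 10 Mbps * 273 ms
= 10 * 1e6 * 273 / 1000 bits
= 2730000 bits
= 341250 bytes
= 333.252 KB
BDP = 2730000 bits (341250 bytes)


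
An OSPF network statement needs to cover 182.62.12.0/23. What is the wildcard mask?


Subnet mask: 255.255.254.0
Wildcard = 255.255.255.255 - subnet mask
255 - 255 = 0
255 - 255 = 0
255 - 254 = 1
255 - 0 = 255
Wildcard: 0.0.1.255


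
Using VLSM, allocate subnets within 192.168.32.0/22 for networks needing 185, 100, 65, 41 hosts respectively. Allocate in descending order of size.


185 hosts -> /24 (254 usable): 192.168.32.0/24
100 hosts -> /25 (126 usable): 192.168.33.0/25
65 hosts -> /25 (126 usable): 192.168.33.128/25
41 hosts -> /26 (62 usable): 192.168.34.0/26
Allocation: 192.168.32.0/24 (185 hosts, 254 usable); 192.168.33.0/25 (100 hosts, 126 usable); 192.168.33.128/25 (65 hosts, 126 usable); 192.168.34.0/26 (41 hosts, 62 usable)


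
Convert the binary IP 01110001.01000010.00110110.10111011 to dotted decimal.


01110001 = 113
01000010 = 66
00110110 = 54
10111011 = 187
IP: 113.66.54.187


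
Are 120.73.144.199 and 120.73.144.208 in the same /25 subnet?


Mask: 255.255.255.128
120.73.144.199 AND mask = 120.73.144.128
120.73.144.208 AND mask = 120.73.144.128
Yes, same subnet (120.73.144.128)


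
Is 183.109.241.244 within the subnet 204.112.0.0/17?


Subnet network: 204.112.0.0
Test IP AND mask: 183.109.128.0
No, 183.109.241.244 is not in 204.112.0.0/17


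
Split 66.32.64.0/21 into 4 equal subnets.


New prefix = 21 + 2 = 23
Each subnet has 512 addresses
  66.32.64.0/23
  66.32.66.0/23
  66.32.68.0/23
  66.32.70.0/23
Subnets: 66.32.64.0/23, 66.32.66.0/23, 66.32.68.0/23, 66.32.70.0/23


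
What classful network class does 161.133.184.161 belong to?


First octet: 161
Binary: 10100001
10xxxxxx -> Class B (128-191)
Class B, default mask 255.255.0.0 (/16)


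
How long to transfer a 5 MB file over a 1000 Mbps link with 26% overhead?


Effective throughput = 1000 * (1 - 26/100) = 740 Mbps
File size in Mb = 5 * 8 = 40 Mb
Time = 40 / 740
Time = 0.0541 seconds


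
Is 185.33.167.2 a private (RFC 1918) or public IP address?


RFC 1918 private ranges:
  10.0.0.0/8 (10.0.0.0 - 10.255.255.255)
  172.16.0.0/12 (172.16.0.0 - 172.31.255.255)
  192.168.0.0/16 (192.168.0.0 - 192.168.255.255)
Public (not in any RFC 1918 range)


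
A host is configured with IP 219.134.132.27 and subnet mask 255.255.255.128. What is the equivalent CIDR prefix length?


Binary: 11111111.11111111.11111111.10000000
Count leading 1s
Prefix: /25


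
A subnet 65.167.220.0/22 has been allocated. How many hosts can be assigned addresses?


Host bits = 32 - 22 = 10
Total addresses = 2^10 = 1024
Usable = total - 2 (network and broadcast)
Usable hosts: 1022


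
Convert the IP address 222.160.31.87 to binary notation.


222 = 11011110
160 = 10100000
31 = 00011111
87 = 01010111
Binary: 11011110.10100000.00011111.01010111


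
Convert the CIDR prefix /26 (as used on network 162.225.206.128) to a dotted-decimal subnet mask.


/26 means 26 network bits, 6 host bits
Binary: 11111111111111111111111111000000
Mask: 255.255.255.192


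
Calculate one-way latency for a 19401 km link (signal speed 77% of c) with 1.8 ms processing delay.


Speed = 0.77 * 3e5 km/s = 231000 km/s
Propagation delay = 19401 / 231000 = 0.084 s = 83.987 ms
Processing delay = 1.8 ms
Total one-way latency = 85.787 ms
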